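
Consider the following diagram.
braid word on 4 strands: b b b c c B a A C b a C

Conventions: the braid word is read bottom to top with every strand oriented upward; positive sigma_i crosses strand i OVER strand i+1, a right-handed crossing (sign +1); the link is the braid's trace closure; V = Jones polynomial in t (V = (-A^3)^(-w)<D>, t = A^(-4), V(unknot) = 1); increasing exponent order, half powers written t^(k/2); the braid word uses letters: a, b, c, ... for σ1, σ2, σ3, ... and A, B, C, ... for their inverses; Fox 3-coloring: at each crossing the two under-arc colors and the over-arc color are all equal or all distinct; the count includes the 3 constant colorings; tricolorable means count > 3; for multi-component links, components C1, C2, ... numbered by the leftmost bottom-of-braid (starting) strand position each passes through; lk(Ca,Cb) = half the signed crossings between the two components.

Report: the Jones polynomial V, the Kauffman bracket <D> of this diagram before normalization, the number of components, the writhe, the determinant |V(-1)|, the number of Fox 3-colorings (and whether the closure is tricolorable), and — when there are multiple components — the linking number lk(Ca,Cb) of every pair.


V(t) = -t^(-1/2) + t^(1/2) - 3t^(3/2) + 2t^(5/2) - 3t^(7/2) + 3t^(9/2) - 2t^(11/2) + t^(13/2)
bracket: A^-14 - 2A^-10 + 3A^-6 - 3A^-2 + 2A^2 - 3A^6 + A^10 - A^14, w = +4
2 components, writhe +4, over 12 crossings
lk(C1,C2) = 0
det 16, colorings 3 of 3^12 — not tricolorable
observation: the span of V is 7, within the link bound 12 + 2 - 1


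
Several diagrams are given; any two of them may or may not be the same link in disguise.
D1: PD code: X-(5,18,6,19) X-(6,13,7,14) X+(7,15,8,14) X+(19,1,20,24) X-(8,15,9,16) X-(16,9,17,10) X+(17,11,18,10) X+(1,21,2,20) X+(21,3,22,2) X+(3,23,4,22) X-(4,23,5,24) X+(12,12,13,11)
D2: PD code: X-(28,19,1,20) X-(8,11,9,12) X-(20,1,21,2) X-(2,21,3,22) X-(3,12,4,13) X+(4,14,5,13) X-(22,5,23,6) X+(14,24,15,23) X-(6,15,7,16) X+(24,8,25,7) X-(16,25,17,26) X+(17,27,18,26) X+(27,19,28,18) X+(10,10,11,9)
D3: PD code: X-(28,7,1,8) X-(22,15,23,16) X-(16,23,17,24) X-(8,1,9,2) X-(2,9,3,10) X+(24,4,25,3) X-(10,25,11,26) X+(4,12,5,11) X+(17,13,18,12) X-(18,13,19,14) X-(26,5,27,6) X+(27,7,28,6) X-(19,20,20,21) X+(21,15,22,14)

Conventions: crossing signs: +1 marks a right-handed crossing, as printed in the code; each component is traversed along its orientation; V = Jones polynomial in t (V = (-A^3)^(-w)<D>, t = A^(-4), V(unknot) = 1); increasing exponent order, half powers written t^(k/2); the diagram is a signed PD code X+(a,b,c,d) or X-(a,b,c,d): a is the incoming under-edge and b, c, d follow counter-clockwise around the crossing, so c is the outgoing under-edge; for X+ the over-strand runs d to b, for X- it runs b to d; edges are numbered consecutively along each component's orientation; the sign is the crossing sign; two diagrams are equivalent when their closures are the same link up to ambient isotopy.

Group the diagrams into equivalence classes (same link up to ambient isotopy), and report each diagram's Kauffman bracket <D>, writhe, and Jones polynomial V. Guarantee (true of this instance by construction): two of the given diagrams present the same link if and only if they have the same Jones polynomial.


grouping into links: {D1} | {D2, D3}
V(D1) = t + t^3 - t^4  (w +2, c 12, <D> = -A^-10 + A^-6 + A^2)
V(D2) = t^-5 - 2t^-4 + 2t^-3 - 2t^-2 + 2t^-1 - 1 + t  [14 crossings, <D> = A^-10 - A^-6 + 2A^-2 - 2A^2 + 2A^6 - 2A^10 + A^14, w = -2]
V(D3) = t^-5 - 2t^-4 + 2t^-3 - 2t^-2 + 2t^-1 - 1 + t  [14 crossings, <D> = A^-16 - A^-12 + 2A^-8 - 2A^-4 + 2 - 2A^4 + A^8, w = -4]
why: 2 classes among 3 diagrams; unequal V(t) rules out equality


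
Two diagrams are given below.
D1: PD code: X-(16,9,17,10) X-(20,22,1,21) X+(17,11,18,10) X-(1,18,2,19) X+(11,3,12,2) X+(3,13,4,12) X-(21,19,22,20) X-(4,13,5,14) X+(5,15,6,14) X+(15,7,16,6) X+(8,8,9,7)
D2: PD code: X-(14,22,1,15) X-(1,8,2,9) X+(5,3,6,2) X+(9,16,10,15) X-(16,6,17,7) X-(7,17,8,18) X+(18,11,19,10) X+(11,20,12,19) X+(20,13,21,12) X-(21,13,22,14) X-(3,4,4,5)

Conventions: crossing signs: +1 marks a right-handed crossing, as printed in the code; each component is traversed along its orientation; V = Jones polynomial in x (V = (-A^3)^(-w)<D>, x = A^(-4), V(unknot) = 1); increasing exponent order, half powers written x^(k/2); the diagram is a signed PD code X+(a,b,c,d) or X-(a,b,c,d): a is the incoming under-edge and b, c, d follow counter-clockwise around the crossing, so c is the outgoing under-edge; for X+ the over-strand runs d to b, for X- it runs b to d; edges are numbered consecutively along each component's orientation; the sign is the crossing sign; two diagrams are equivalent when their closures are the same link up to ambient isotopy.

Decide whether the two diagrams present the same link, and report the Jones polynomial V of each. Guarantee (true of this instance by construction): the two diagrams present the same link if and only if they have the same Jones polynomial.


equivalent: no
V(D1) = -x^(-3/2) - 2x^(1/2) + x^(3/2) - x^(5/2) + x^(7/2)  (w +1, c 11, <D> = -A^-11 + A^-7 - A^-3 + 2A + A^9)
V(D2) = x^(-7/2) - 2x^(-5/2) + x^(-3/2) - 2x^(-1/2) + x^(1/2) - x^(3/2)  (w -1, c 11, <D> = A^-9 - A^-5 + 2A^-1 - A^3 + 2A^7 - A^11)
why: 2 classes among 2 diagrams; unequal V(x) rules out equality


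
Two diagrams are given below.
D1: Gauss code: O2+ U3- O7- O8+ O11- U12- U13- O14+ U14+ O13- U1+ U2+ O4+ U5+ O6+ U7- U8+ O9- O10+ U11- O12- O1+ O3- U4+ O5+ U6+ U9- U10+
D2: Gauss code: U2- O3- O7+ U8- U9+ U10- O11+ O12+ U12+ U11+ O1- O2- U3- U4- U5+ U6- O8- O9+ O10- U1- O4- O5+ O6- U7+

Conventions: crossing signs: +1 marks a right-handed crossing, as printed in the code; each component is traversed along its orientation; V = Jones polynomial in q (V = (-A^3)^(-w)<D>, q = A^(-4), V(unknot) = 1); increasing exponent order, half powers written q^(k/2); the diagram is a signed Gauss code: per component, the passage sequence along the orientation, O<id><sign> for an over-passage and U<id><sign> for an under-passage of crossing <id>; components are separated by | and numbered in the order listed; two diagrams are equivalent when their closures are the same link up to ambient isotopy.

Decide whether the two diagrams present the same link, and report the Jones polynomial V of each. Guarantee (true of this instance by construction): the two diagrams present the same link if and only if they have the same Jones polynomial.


same link: no
V(D1) = q^-1 - 1 + 2q - 2q^2 + 2q^3 - 2q^4 + q^5  [14 crossings, <D> = A^-14 - 2A^-10 + 2A^-6 - 2A^-2 + 2A^2 - A^6 + A^10, w = +2]
V(D2) = -q^-6 + q^-5 - q^-4 + 2q^-3 - q^-2 + q^-1  [12 crossings, <D> = A^-2 - A^2 + 2A^6 - A^10 + A^14 - A^18, w = -2]
insight: V(q) takes 2 values over 2 diagrams, fixing the grouping


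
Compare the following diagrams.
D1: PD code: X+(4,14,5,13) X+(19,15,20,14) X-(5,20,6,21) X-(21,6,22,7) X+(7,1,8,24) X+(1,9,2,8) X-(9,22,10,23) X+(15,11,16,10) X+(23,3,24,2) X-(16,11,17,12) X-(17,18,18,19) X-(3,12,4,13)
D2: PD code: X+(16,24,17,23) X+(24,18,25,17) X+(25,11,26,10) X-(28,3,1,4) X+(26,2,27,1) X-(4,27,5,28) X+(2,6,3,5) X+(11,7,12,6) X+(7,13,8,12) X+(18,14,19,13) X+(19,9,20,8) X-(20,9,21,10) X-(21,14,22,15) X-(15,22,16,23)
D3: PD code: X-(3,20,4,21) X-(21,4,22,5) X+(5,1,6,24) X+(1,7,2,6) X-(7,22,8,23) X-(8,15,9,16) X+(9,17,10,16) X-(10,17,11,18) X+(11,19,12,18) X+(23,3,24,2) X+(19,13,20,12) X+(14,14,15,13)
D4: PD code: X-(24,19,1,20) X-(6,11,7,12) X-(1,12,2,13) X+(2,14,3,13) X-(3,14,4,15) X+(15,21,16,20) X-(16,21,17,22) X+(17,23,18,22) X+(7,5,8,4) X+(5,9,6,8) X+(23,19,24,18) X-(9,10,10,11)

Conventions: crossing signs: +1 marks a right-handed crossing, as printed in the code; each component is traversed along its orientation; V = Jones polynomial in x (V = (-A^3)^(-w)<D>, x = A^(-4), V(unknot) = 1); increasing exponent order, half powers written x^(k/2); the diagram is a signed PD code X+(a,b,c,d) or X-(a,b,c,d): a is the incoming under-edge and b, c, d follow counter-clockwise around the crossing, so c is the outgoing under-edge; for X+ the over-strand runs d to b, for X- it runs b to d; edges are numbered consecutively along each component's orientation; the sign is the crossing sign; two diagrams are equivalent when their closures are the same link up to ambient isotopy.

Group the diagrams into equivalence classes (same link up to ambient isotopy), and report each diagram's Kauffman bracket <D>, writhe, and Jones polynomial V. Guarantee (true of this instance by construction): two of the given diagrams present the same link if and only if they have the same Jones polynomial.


equivalence classes: {D1, D3} | {D2} | {D4}
D1 (bracket -A^-12 + 2A^-8 - 2A^-4 + 3 - 2A^4 + 2A^8 - A^12; 12 crossings at w = 0): V = -x^-3 + 2x^-2 - 2x^-1 + 3 - 2x + 2x^2 - x^3
V(D2) = x^-1 - 1 + 2x - 3x^2 + 3x^3 - 2x^4 + 2x^5 - x^6  [14 crossings, <D> = -A^-12 + 2A^-8 - 2A^-4 + 3 - 3A^4 + 2A^8 - A^12 + A^16, w = +4]
D3 (bracket -A^-6 + 2A^-2 - 2A^2 + 3A^6 - 2A^10 + 2A^14 - A^18; 12 crossings at w = +2): V = -x^-3 + 2x^-2 - 2x^-1 + 3 - 2x + 2x^2 - x^3
D4 (bracket 1; 12 crossings at w = 0): V = 1
observation: 3 values of V(x) split the 4 diagrams


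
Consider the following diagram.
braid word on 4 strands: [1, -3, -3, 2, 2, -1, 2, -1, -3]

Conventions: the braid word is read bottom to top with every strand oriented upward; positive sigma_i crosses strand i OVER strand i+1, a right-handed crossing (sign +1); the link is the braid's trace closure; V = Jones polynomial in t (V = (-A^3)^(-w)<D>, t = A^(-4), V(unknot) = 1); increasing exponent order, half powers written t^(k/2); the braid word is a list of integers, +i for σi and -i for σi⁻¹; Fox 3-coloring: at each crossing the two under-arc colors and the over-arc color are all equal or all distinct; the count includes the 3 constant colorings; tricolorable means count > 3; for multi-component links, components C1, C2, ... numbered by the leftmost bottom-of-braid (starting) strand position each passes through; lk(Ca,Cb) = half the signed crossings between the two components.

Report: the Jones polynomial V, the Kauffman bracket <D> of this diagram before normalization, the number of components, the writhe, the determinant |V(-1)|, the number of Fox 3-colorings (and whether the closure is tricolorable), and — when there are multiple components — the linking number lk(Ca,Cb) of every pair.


V(t) = -t^-3 + t^-2 - t^-1 + 3 - t + t^2 - t^3
bracket: A^-15 - A^-11 + A^-7 - 3A^-3 + A - A^5 + A^9, w = -1
1 component, writhe -1, over 9 crossings
det 9, colorings 27 of 3^9 — tricolorable
observation: V is palindromic (span 6, det 9): t -> 1/t fixes it; necessary, not sufficient, for amphichirality


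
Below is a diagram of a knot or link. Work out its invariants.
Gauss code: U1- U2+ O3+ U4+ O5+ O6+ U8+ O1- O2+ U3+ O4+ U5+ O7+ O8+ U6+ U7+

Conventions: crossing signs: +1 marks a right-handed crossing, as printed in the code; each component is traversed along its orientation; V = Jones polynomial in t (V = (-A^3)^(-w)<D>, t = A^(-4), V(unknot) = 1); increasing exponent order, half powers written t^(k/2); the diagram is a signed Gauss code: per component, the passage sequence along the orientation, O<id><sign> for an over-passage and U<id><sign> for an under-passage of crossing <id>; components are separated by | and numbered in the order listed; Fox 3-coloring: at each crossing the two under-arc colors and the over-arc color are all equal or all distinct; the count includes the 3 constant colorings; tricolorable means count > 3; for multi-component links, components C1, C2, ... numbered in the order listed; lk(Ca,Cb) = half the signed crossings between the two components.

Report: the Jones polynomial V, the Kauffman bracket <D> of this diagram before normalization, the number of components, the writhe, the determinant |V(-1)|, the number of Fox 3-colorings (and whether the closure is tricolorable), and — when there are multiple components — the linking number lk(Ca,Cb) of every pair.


V = t^2 + t^4 - t^5 + t^6 - t^7
<D> = -A^-10 + A^-6 - A^-2 + A^2 + A^10 (w = +6)
1 component over 8 crossings, w = +6
3 Fox colorings among 3^8, |V(-1)| = 5: not tricolorable
why: w = +6 shifts under R1 moves; the (-A^3)^(-6) factor cancels that in V


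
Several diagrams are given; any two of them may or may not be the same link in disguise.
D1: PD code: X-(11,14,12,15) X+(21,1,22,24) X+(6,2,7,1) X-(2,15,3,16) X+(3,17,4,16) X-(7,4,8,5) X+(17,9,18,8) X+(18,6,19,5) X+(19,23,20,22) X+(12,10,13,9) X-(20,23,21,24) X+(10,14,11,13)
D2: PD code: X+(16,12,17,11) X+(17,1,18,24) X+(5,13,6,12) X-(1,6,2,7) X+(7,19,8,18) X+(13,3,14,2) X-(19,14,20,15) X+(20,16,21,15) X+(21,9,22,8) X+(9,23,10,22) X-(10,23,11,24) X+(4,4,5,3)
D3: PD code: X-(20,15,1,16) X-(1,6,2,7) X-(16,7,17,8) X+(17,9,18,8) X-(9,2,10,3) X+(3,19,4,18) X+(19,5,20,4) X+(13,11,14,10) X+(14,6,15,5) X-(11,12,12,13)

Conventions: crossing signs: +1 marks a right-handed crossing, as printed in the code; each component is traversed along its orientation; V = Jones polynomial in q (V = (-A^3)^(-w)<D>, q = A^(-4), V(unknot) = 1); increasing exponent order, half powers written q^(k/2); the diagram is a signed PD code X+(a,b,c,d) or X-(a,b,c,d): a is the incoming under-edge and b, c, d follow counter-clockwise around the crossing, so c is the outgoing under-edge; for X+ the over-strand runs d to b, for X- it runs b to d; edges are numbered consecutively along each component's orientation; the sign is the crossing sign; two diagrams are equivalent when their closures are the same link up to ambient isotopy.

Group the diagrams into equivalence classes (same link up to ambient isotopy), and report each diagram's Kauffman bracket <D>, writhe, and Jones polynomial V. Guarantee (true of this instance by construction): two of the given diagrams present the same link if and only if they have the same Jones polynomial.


equivalence classes: {D1} | {D2} | {D3}
D1 (bracket A^12; 12 crossings at w = +4): V = 1
V(D2) = q - q^2 + 2q^3 - q^4 + q^5 - q^6  [12 crossings, <D> = -A^-6 + A^-2 - A^2 + 2A^6 - A^10 + A^14, w = +6]
V(D3) = q^-2 - q^-1 + 1 - q + q^2  (w 0, c 10, <D> = A^-8 - A^-4 + 1 - A^4 + A^8)
observation: 3 values of V(q) split the 3 diagrams


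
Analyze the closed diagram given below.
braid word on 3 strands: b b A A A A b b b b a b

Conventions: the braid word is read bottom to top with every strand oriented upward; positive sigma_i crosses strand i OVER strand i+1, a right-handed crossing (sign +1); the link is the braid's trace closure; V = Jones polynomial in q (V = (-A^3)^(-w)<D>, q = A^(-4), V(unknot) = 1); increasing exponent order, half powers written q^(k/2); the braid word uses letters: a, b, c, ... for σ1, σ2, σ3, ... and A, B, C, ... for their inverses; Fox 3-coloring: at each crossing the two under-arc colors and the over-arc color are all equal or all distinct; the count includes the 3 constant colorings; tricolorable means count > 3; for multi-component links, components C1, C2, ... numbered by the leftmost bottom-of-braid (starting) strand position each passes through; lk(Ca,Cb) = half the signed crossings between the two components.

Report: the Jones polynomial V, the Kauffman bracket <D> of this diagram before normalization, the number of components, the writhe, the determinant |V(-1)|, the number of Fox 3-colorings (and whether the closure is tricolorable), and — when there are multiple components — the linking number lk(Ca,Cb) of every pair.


V(q) = -1 + 3q - 3q^2 + 5q^3 - 5q^4 + 4q^5 - 3q^6 + 2q^7 - q^8
bracket: -A^-20 + 2A^-16 - 3A^-12 + 4A^-8 - 5A^-4 + 5 - 3A^4 + 3A^8 - A^12, w = +4
1 component, writhe +4, over 12 crossings
det 27, colorings 9 of 3^12 — tricolorable
observation: the span of V is 8, forcing >= 8 crossings in any diagram


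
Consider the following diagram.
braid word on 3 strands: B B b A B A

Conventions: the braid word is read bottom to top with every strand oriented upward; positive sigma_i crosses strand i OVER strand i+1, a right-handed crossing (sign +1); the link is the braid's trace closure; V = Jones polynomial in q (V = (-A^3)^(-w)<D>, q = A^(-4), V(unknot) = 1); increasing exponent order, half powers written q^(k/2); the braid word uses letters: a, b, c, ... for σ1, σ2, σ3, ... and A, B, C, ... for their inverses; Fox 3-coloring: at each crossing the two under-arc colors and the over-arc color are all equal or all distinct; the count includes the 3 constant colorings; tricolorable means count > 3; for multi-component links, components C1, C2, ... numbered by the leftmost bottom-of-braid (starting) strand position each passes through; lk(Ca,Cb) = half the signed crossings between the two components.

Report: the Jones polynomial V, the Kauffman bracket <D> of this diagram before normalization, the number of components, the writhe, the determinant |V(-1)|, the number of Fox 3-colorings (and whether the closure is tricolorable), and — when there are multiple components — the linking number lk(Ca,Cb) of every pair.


Jones polynomial: V(q) = -q^-4 + q^-3 + q^-1
<D> = A^-8 + 1 - A^4; writhe -4
components 1, writhe -4 (6 crossings)
3-colorings: 9 of 3^6, det 3 — tricolorable
note: the word shrinks to σ2⁻¹ σ1⁻¹ σ2⁻¹ σ1⁻¹ after cancelling


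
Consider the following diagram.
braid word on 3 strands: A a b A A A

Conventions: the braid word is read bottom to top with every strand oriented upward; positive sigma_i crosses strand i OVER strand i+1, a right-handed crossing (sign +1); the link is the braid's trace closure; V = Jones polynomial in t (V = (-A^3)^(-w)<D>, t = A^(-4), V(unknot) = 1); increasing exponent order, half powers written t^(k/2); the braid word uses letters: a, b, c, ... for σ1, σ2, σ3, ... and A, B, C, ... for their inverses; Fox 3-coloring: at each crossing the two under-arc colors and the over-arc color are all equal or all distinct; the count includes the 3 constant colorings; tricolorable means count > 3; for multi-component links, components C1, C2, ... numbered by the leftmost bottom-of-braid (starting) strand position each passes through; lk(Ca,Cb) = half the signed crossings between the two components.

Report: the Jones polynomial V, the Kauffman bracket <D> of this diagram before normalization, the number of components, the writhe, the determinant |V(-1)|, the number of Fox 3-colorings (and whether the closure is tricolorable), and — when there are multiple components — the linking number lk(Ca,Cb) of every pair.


V = -t^-4 + t^-3 + t^-1
<D> = A^-2 + A^6 - A^10 (w = -2)
1 component over 6 crossings, w = -2
9 Fox colorings among 3^6, |V(-1)| = 3: tricolorable
why: V spans 3 powers of t: at least 3 crossings in any diagram


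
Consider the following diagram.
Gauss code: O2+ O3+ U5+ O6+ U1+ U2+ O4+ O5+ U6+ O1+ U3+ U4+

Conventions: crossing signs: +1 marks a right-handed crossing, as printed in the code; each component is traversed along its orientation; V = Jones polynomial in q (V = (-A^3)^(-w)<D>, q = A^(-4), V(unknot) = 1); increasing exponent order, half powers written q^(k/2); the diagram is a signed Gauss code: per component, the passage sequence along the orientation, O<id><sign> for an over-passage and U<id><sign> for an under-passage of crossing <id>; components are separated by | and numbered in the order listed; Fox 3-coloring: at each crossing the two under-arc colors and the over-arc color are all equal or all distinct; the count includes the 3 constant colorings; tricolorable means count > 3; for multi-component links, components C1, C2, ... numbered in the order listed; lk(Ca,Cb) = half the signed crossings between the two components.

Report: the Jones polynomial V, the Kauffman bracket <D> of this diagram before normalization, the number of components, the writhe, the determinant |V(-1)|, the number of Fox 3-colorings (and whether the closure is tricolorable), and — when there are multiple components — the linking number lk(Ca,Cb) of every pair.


Jones polynomial: V(q) = q^2 + q^4 - q^5 + q^6 - q^7
<D> = -A^-10 + A^-6 - A^-2 + A^2 + A^10; writhe +6
components 1, writhe +6 (6 crossings)
3-colorings: 3 of 3^6, det 5 — not tricolorable
note: det 5 = |V(-1)|; not divisible by 3, so not tricolorable


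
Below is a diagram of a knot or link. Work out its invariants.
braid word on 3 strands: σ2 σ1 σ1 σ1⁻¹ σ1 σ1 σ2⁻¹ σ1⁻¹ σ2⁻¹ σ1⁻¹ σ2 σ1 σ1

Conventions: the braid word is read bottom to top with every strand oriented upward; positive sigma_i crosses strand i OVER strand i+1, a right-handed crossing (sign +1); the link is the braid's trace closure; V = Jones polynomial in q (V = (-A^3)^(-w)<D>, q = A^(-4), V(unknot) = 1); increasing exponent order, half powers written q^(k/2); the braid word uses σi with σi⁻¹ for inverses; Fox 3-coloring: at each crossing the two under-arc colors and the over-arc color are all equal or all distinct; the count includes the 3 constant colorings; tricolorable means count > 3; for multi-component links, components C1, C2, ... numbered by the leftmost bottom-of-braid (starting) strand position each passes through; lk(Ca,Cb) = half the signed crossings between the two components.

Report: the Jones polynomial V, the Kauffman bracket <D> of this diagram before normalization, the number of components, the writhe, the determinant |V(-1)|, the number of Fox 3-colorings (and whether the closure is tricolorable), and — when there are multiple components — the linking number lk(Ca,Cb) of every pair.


Jones polynomial: V(q) = -q^(1/2) - q^(5/2)
<D> = A^-1 + A^7; writhe +3
components 2, writhe +3 (13 crossings)
linking number lk(C1,C2) = +1
3-colorings: 3 of 3^13, det 2 — not tricolorable
note: w = +3 shifts under R1 moves; the (-A^3)^(-3) factor cancels that in V


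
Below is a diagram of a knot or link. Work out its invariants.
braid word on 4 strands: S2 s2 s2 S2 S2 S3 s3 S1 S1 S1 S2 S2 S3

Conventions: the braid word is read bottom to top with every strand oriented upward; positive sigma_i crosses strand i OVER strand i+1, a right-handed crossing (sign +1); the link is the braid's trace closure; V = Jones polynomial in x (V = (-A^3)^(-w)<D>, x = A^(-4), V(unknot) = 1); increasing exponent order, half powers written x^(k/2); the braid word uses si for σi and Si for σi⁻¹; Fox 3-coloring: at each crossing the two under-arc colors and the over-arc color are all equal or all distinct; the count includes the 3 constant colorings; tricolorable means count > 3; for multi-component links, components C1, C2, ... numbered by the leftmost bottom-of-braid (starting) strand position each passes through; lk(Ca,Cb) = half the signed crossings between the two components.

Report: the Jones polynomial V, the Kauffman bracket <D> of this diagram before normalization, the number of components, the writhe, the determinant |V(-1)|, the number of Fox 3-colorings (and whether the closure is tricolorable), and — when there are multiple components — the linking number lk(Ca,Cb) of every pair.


V = x^-8 - 2x^-7 + x^-6 - 2x^-5 + 2x^-4 + x^-2
<D> = -A^-13 - 2A^-5 + 2A^-1 - A^3 + 2A^7 - A^11 (w = -7)
1 component over 13 crossings, w = -7
27 Fox colorings among 3^13, |V(-1)| = 9: tricolorable
why: V spans 6 powers of x: at least 6 crossings in any diagram


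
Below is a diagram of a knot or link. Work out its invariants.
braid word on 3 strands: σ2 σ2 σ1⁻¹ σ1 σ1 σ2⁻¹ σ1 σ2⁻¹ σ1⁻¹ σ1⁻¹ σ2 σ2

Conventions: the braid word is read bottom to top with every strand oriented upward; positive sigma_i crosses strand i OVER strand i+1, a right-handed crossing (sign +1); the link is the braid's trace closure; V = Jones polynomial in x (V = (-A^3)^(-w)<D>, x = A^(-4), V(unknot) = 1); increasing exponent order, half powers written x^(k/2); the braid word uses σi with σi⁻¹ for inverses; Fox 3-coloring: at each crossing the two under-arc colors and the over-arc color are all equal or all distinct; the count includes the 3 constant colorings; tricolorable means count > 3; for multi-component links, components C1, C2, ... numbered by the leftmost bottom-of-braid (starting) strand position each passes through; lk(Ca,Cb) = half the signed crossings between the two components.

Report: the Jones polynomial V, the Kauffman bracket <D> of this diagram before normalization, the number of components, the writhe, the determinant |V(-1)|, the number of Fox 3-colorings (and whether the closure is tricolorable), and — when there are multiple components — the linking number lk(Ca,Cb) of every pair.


V = -x^-2 + 2x^-1 - 3 + 5x - 4x^2 + 5x^3 - 4x^4 + 2x^5 - x^6
<D> = -A^-18 + 2A^-14 - 4A^-10 + 5A^-6 - 4A^-2 + 5A^2 - 3A^6 + 2A^10 - A^14 (w = +2)
1 component over 12 crossings, w = +2
9 Fox colorings among 3^12, |V(-1)| = 27: tricolorable
why: det 27 = |V(-1)|; divisible by 3, so tricolorable


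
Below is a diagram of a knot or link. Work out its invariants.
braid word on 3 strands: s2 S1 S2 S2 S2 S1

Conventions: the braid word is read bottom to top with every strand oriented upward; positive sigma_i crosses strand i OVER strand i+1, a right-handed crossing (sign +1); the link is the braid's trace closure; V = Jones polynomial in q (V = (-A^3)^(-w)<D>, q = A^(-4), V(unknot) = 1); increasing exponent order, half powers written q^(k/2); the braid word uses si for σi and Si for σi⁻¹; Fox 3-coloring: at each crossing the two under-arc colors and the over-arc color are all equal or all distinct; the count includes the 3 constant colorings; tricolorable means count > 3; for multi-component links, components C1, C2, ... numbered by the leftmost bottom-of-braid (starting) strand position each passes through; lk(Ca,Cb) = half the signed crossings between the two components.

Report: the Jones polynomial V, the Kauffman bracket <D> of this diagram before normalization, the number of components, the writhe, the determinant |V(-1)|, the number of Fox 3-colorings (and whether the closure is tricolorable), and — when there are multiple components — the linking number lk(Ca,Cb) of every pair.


V = -q^-6 + q^-5 - q^-4 + 2q^-3 - q^-2 + q^-1
<D> = A^-8 - A^-4 + 2 - A^4 + A^8 - A^12 (w = -4)
1 component over 6 crossings, w = -4
3 Fox colorings among 3^6, |V(-1)| = 7: not tricolorable
why: w = -4 shifts under R1 moves; the (-A^3)^(4) factor cancels that in V


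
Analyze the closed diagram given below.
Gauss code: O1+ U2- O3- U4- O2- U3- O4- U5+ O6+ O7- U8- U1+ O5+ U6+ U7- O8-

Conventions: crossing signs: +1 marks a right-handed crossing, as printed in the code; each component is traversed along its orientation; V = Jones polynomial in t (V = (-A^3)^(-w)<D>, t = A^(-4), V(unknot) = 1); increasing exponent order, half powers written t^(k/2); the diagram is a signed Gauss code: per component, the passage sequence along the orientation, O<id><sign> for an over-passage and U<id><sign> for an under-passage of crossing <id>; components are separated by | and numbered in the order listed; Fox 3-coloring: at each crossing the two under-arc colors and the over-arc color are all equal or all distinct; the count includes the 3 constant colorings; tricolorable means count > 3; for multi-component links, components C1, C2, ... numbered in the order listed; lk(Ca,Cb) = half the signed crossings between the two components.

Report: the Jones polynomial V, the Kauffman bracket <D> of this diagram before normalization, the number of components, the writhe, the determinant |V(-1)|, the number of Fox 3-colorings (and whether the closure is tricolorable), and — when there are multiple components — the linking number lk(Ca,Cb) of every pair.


V(t) = -t^-4 + t^-3 + t^-1
bracket: A^-2 + A^6 - A^10, w = -2
1 component, writhe -2, over 8 crossings
det 3, colorings 9 of 3^8 — tricolorable
observation: the span of V is 3, forcing >= 3 crossings in any diagram


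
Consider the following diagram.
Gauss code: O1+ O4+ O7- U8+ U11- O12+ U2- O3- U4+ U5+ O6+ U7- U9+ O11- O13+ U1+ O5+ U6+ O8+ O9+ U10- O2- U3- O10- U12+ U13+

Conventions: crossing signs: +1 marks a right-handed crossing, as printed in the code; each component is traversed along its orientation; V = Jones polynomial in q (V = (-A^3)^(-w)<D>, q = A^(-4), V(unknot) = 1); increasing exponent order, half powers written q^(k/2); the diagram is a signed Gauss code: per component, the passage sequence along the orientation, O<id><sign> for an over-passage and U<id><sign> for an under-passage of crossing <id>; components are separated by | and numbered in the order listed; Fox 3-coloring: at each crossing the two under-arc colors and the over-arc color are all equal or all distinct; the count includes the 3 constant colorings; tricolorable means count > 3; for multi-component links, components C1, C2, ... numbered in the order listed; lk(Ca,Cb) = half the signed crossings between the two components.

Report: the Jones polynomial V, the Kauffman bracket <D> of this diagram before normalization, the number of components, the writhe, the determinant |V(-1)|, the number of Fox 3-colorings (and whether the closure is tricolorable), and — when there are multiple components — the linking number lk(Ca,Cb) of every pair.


V(q) = -q^-2 + 2q^-1 - 3 + 5q - 4q^2 + 5q^3 - 4q^4 + 2q^5 - q^6
bracket: A^-15 - 2A^-11 + 4A^-7 - 5A^-3 + 4A - 5A^5 + 3A^9 - 2A^13 + A^17, w = +3
1 component, writhe +3, over 13 crossings
det 27, colorings 9 of 3^13 — tricolorable
observation: w = +3 (over 13 crossings) is diagram-only; (-A^3)^(-3) removes it from V


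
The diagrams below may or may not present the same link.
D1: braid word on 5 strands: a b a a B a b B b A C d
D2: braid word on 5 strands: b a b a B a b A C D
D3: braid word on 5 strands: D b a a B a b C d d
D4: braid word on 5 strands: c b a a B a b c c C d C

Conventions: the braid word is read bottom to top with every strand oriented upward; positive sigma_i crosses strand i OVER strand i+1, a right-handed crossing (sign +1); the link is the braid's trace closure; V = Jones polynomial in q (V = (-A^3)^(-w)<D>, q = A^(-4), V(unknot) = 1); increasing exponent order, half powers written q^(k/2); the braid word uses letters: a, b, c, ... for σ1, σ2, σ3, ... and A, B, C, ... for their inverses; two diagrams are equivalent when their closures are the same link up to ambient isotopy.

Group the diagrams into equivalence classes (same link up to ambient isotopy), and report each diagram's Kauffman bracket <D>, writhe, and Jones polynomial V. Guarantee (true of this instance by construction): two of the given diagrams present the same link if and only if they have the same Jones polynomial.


classes: {D1, D2, D3, D4}
V(D1) = q - q^2 + 2q^3 - q^4 + q^5 - q^6  [12 crossings, <D> = -A^-12 + A^-8 - A^-4 + 2 - A^4 + A^8, w = +4]
D2 (bracket -A^-18 + A^-14 - A^-10 + 2A^-6 - A^-2 + A^2; 10 crossings at w = +2): V = q - q^2 + 2q^3 - q^4 + q^5 - q^6
D3 (bracket -A^-12 + A^-8 - A^-4 + 2 - A^4 + A^8; 10 crossings at w = +4): V = q - q^2 + 2q^3 - q^4 + q^5 - q^6
D4 (bracket -A^-6 + A^-2 - A^2 + 2A^6 - A^10 + A^14; 12 crossings at w = +6): V = q - q^2 + 2q^3 - q^4 + q^5 - q^6
insight: one V(q) for all 4 diagrams — one class (guaranteed)


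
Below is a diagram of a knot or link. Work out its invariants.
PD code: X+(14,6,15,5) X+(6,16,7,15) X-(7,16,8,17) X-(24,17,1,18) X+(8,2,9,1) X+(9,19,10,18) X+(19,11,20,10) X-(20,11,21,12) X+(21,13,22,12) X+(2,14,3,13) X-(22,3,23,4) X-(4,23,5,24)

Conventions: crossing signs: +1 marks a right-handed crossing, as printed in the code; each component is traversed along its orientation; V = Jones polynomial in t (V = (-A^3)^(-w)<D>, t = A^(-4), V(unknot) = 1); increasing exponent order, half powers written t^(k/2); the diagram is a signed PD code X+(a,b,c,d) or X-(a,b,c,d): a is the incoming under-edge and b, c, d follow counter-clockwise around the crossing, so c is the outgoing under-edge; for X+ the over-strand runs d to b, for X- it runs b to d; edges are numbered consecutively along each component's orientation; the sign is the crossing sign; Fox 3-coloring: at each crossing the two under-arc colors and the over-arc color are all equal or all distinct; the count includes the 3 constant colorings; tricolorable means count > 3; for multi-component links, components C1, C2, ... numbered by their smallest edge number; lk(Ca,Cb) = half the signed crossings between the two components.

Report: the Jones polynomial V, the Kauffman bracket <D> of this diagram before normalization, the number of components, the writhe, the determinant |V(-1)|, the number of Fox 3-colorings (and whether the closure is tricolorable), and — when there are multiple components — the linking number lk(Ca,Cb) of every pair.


V(t) = -t^-1 + 2 - t + 2t^2 - t^3 + t^4 - t^5
bracket: -A^-14 + A^-10 - A^-6 + 2A^-2 - A^2 + 2A^6 - A^10, w = +2
1 component, writhe +2, over 12 crossings
det 9, colorings 9 of 3^12 — tricolorable
observation: det 9 = |V(-1)|; divisible by 3, so tricolorable


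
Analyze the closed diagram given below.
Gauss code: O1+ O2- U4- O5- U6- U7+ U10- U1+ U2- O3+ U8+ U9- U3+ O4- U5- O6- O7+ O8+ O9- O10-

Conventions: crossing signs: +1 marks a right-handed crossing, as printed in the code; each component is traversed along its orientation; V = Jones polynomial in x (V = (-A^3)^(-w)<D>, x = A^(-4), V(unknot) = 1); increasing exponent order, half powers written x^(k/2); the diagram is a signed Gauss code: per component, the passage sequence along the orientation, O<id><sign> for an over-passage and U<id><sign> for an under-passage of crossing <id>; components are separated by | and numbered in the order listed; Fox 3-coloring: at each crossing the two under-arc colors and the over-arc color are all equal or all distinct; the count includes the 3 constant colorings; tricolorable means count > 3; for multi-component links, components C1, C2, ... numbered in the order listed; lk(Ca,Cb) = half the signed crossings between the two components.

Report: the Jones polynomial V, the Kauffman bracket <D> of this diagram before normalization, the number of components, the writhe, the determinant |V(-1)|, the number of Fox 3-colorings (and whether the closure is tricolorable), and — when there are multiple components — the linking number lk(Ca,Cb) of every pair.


Jones polynomial: V(x) = -x^-4 + x^-3 + x^-1
<D> = A^-2 + A^6 - A^10; writhe -2
components 1, writhe -2 (10 crossings)
3-colorings: 9 of 3^10, det 3 — tricolorable
note: w = -2 (over 10 crossings) is diagram-only; (-A^3)^(2) removes it from V


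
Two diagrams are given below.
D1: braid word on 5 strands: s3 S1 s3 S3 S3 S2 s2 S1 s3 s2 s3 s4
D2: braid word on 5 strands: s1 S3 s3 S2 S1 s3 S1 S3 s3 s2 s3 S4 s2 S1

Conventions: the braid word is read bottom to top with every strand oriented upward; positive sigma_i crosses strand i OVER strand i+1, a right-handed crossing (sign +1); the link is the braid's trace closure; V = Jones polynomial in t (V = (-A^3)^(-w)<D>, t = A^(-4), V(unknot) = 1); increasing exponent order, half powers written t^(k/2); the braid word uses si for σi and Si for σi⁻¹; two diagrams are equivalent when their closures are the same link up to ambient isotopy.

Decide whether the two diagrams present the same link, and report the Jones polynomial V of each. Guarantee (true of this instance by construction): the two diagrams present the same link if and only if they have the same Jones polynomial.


same link: yes
V(D1) = t^-2 + 2 + t^2  [12 crossings, <D> = A^-2 + 2A^6 + A^14, w = +2]
V(D2) = t^-2 + 2 + t^2  [14 crossings, <D> = A^-8 + 2 + A^8, w = 0]
insight: all 2 diagrams share one V(t), hence one class


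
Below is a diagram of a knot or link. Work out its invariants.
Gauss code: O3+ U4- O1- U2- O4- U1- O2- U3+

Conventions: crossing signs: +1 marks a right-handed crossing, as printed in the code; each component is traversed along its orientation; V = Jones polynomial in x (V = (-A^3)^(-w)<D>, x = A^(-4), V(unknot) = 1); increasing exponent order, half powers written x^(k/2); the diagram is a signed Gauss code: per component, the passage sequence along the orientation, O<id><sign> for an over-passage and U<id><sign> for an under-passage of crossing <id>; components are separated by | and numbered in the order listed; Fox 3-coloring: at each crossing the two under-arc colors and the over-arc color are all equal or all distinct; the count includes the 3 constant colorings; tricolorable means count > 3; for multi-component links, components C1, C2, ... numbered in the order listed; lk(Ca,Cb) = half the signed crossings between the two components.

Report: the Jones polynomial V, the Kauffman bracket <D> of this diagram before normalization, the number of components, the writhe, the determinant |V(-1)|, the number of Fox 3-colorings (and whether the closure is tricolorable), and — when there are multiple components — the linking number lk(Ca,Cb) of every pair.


V(x) = -x^-4 + x^-3 + x^-1
bracket: A^-2 + A^6 - A^10, w = -2
1 component, writhe -2, over 4 crossings
det 3, colorings 9 of 3^4 — tricolorable
observation: the span of V is 3, forcing >= 3 crossings in any diagram


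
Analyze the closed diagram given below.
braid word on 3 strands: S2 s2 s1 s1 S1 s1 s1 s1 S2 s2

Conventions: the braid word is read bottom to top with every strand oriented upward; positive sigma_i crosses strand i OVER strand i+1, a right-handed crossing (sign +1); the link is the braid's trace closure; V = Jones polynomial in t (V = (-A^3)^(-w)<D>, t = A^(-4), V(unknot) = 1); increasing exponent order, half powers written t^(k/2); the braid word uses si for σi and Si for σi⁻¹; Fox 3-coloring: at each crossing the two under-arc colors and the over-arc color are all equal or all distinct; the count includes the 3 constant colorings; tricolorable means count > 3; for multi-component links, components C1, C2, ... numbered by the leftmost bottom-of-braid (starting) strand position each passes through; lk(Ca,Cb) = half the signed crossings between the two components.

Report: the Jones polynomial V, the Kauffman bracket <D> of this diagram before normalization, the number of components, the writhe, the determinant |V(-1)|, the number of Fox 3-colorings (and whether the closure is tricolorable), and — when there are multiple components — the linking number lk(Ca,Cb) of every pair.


Jones polynomial: V(t) = t + t^2 + t^3 + t^6
<D> = A^-12 + 1 + A^4 + A^8; writhe +4
components 3, writhe +4 (10 crossings)
linking number lk(C1,C2) = +2
lk(C1,C3): 0
lk(C2,C3) = 0
3-colorings: 9 of 3^11, det 0 — tricolorable
note: |V(-1)| = 0: so tricolorable, since 3 divides 0


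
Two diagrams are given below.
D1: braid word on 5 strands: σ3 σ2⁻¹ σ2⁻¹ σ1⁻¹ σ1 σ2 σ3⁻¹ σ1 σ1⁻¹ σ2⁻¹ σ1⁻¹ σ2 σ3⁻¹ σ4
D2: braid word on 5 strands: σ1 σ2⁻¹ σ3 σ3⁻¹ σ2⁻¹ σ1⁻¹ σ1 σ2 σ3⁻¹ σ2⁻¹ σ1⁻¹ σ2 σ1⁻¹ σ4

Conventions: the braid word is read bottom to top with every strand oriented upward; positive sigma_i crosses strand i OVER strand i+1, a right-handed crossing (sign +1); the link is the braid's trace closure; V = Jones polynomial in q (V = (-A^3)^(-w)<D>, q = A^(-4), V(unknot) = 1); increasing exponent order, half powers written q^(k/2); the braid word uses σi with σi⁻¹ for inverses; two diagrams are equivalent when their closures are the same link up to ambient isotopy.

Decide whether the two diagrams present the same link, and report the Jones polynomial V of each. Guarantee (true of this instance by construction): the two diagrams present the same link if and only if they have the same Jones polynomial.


equivalent: yes
D1 (bracket A^-6; 14 crossings at w = -2): V = 1
V(D2) = 1  (w -2, c 14, <D> = A^-6)
key observation: one V(q) for all 2 diagrams — one class (guaranteed)


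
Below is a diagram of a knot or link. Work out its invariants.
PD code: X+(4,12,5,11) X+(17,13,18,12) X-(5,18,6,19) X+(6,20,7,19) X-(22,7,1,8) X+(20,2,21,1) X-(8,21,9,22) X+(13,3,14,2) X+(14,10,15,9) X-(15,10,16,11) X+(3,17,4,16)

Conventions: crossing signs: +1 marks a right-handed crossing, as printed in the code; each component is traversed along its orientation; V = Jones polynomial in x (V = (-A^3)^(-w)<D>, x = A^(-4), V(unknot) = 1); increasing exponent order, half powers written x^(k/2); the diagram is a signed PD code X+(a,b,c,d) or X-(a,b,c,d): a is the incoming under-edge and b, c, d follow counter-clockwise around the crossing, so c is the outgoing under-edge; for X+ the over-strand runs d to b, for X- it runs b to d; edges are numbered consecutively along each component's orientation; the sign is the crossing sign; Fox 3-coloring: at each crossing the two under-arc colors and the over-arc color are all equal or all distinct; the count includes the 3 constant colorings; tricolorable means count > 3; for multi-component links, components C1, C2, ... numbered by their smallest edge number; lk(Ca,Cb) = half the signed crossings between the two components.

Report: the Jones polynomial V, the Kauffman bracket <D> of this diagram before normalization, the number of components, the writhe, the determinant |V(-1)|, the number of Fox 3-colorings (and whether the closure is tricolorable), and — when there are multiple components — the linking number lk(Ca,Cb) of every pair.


V = x^-1 - 1 + 2x - 2x^2 + 2x^3 - 2x^4 + x^5
<D> = -A^-11 + 2A^-7 - 2A^-3 + 2A - 2A^5 + A^9 - A^13 (w = +3)
1 component over 11 crossings, w = +3
3 Fox colorings among 3^11, |V(-1)| = 11: not tricolorable
why: |V(-1)| = 11: so not tricolorable, since 3 does not divide 11
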